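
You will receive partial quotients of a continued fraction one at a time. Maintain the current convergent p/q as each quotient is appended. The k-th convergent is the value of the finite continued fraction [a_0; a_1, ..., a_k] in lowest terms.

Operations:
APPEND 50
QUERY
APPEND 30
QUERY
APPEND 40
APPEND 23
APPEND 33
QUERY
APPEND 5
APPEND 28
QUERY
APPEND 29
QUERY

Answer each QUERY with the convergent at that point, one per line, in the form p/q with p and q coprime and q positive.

APPEND 50: p_0 = 50·1 + 0 = 50, q_0 = 50·0 + 1 = 1 → 50/1
APPEND 30: p_1 = 30·50 + 1 = 1501, q_1 = 30·1 + 0 = 30 → 1501/30
APPEND 40: p_2 = 40·1501 + 50 = 60090, q_2 = 40·30 + 1 = 1201 → 60090/1201
APPEND 23: p_3 = 23·60090 + 1501 = 1383571, q_3 = 23·1201 + 30 = 27653 → 1383571/27653
APPEND 33: p_4 = 33·1383571 + 60090 = 45717933, q_4 = 33·27653 + 1201 = 913750 → 45717933/913750
APPEND 5: p_5 = 5·45717933 + 1383571 = 229973236, q_5 = 5·913750 + 27653 = 4596403 → 229973236/4596403
APPEND 28: p_6 = 28·229973236 + 45717933 = 6484968541, q_6 = 28·4596403 + 913750 = 129613034 → 6484968541/129613034
APPEND 29: p_7 = 29·6484968541 + 229973236 = 188294060925, q_7 = 29·129613034 + 4596403 = 3763374389 → 188294060925/3763374389

50/1
1501/30
45717933/913750
6484968541/129613034
188294060925/3763374389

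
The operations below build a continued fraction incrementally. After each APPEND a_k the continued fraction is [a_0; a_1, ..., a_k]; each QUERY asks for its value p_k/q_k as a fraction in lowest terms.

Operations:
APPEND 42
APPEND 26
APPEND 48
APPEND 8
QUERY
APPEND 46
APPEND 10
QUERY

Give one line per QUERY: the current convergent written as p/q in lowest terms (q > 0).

421141/10018
194671061/4630788

APPEND 42: p_0 = 42·1 + 0 = 42, q_0 = 42·0 + 1 = 1 → 42/1
APPEND 26: p_1 = 26·42 + 1 = 1093, q_1 = 26·1 + 0 = 26 → 1093/26
APPEND 48: p_2 = 48·1093 + 42 = 52506, q_2 = 48·26 + 1 = 1249 → 52506/1249
APPEND 8: p_3 = 8·52506 + 1093 = 421141, q_3 = 8·1249 + 26 = 10018 → 421141/10018
APPEND 46: p_4 = 46·421141 + 52506 = 19424992, q_4 = 46·10018 + 1249 = 462077 → 19424992/462077
APPEND 10: p_5 = 10·19424992 + 421141 = 194671061, q_5 = 10·462077 + 10018 = 4630788 → 194671061/4630788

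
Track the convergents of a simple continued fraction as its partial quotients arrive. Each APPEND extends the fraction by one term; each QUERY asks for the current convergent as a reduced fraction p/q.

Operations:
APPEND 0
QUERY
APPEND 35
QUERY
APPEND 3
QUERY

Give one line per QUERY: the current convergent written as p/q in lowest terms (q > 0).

APPEND 0: p_0 = 0·1 + 0 = 0, q_0 = 0·0 + 1 = 1 → 0/1
APPEND 35: p_1 = 35·0 + 1 = 1, q_1 = 35·1 + 0 = 35 → 1/35
APPEND 3: p_2 = 3·1 + 0 = 3, q_2 = 3·35 + 1 = 106 → 3/106

0/1
1/35
3/106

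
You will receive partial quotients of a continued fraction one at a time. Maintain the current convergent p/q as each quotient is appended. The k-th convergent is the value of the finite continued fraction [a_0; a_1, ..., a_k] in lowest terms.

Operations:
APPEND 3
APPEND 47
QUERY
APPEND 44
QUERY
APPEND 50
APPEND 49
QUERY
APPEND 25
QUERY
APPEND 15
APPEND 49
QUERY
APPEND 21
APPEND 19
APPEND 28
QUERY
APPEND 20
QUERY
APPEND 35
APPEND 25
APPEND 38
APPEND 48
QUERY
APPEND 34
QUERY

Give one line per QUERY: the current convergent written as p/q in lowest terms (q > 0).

142/47
6251/2069
15328159/5073422
383516667/126939047
283019346703/93675736270
3178834475015775/1052153018500361
63690006832481816/21080566938538633
102073400041544644181655/33784972701912424468493
3472620966581782433732863/1149392540194635948639532

APPEND 3: p_0 = 3·1 + 0 = 3, q_0 = 3·0 + 1 = 1 → 3/1
APPEND 47: p_1 = 47·3 + 1 = 142, q_1 = 47·1 + 0 = 47 → 142/47
APPEND 44: p_2 = 44·142 + 3 = 6251, q_2 = 44·47 + 1 = 2069 → 6251/2069
APPEND 50: p_3 = 50·6251 + 142 = 312692, q_3 = 50·2069 + 47 = 103497 → 312692/103497
APPEND 49: p_4 = 49·312692 + 6251 = 15328159, q_4 = 49·103497 + 2069 = 5073422 → 15328159/5073422
APPEND 25: p_5 = 25·15328159 + 312692 = 383516667, q_5 = 25·5073422 + 103497 = 126939047 → 383516667/126939047
APPEND 15: p_6 = 15·383516667 + 15328159 = 5768078164, q_6 = 15·126939047 + 5073422 = 1909159127 → 5768078164/1909159127
APPEND 49: p_7 = 49·5768078164 + 383516667 = 283019346703, q_7 = 49·1909159127 + 126939047 = 93675736270 → 283019346703/93675736270
APPEND 21: p_8 = 21·283019346703 + 5768078164 = 5949174358927, q_8 = 21·93675736270 + 1909159127 = 1969099620797 → 5949174358927/1969099620797
APPEND 19: p_9 = 19·5949174358927 + 283019346703 = 113317332166316, q_9 = 19·1969099620797 + 93675736270 = 37506568531413 → 113317332166316/37506568531413
APPEND 28: p_10 = 28·113317332166316 + 5949174358927 = 3178834475015775, q_10 = 28·37506568531413 + 1969099620797 = 1052153018500361 → 3178834475015775/1052153018500361
APPEND 20: p_11 = 20·3178834475015775 + 113317332166316 = 63690006832481816, q_11 = 20·1052153018500361 + 37506568531413 = 21080566938538633 → 63690006832481816/21080566938538633
APPEND 35: p_12 = 35·63690006832481816 + 3178834475015775 = 2232329073611879335, q_12 = 35·21080566938538633 + 1052153018500361 = 738871995867352516 → 2232329073611879335/738871995867352516
APPEND 25: p_13 = 25·2232329073611879335 + 63690006832481816 = 55871916847129465191, q_13 = 25·738871995867352516 + 21080566938538633 = 18492880463622351533 → 55871916847129465191/18492880463622351533
APPEND 38: p_14 = 38·55871916847129465191 + 2232329073611879335 = 2125365169264531556593, q_14 = 38·18492880463622351533 + 738871995867352516 = 703468329613516710770 → 2125365169264531556593/703468329613516710770
APPEND 48: p_15 = 48·2125365169264531556593 + 55871916847129465191 = 102073400041544644181655, q_15 = 48·703468329613516710770 + 18492880463622351533 = 33784972701912424468493 → 102073400041544644181655/33784972701912424468493
APPEND 34: p_16 = 34·102073400041544644181655 + 2125365169264531556593 = 3472620966581782433732863, q_16 = 34·33784972701912424468493 + 703468329613516710770 = 1149392540194635948639532 → 3472620966581782433732863/1149392540194635948639532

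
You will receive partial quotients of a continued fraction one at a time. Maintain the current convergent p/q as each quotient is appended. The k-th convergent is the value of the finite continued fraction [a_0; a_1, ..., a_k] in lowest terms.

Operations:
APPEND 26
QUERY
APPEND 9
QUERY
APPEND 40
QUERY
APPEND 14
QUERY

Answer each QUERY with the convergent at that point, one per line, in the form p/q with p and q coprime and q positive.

APPEND 26: p_0 = 26·1 + 0 = 26, q_0 = 26·0 + 1 = 1 → 26/1
APPEND 9: p_1 = 9·26 + 1 = 235, q_1 = 9·1 + 0 = 9 → 235/9
APPEND 40: p_2 = 40·235 + 26 = 9426, q_2 = 40·9 + 1 = 361 → 9426/361
APPEND 14: p_3 = 14·9426 + 235 = 132199, q_3 = 14·361 + 9 = 5063 → 132199/5063

26/1
235/9
9426/361
132199/5063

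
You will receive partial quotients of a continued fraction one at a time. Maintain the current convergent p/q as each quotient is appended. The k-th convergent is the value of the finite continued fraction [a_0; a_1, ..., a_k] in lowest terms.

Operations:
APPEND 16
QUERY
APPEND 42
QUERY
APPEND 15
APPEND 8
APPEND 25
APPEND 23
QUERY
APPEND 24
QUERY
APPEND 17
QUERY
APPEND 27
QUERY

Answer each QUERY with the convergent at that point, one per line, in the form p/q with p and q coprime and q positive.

16/1
673/42
47211689/2946353
1135129672/70840353
19344416113/1207232354
523434364723/32666113911

APPEND 16: p_0 = 16·1 + 0 = 16, q_0 = 16·0 + 1 = 1 → 16/1
APPEND 42: p_1 = 42·16 + 1 = 673, q_1 = 42·1 + 0 = 42 → 673/42
APPEND 15: p_2 = 15·673 + 16 = 10111, q_2 = 15·42 + 1 = 631 → 10111/631
APPEND 8: p_3 = 8·10111 + 673 = 81561, q_3 = 8·631 + 42 = 5090 → 81561/5090
APPEND 25: p_4 = 25·81561 + 10111 = 2049136, q_4 = 25·5090 + 631 = 127881 → 2049136/127881
APPEND 23: p_5 = 23·2049136 + 81561 = 47211689, q_5 = 23·127881 + 5090 = 2946353 → 47211689/2946353
APPEND 24: p_6 = 24·47211689 + 2049136 = 1135129672, q_6 = 24·2946353 + 127881 = 70840353 → 1135129672/70840353
APPEND 17: p_7 = 17·1135129672 + 47211689 = 19344416113, q_7 = 17·70840353 + 2946353 = 1207232354 → 19344416113/1207232354
APPEND 27: p_8 = 27·19344416113 + 1135129672 = 523434364723, q_8 = 27·1207232354 + 70840353 = 32666113911 → 523434364723/32666113911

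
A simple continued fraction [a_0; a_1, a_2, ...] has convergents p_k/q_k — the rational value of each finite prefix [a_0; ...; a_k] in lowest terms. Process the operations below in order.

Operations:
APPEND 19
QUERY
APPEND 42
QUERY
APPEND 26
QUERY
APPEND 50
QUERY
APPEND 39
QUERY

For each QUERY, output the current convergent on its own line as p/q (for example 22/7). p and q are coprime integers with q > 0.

19/1
799/42
20793/1093
1040449/54692
40598304/2134081

APPEND 19: p_0 = 19·1 + 0 = 19, q_0 = 19·0 + 1 = 1 → 19/1
APPEND 42: p_1 = 42·19 + 1 = 799, q_1 = 42·1 + 0 = 42 → 799/42
APPEND 26: p_2 = 26·799 + 19 = 20793, q_2 = 26·42 + 1 = 1093 → 20793/1093
APPEND 50: p_3 = 50·20793 + 799 = 1040449, q_3 = 50·1093 + 42 = 54692 → 1040449/54692
APPEND 39: p_4 = 39·1040449 + 20793 = 40598304, q_4 = 39·54692 + 1093 = 2134081 → 40598304/2134081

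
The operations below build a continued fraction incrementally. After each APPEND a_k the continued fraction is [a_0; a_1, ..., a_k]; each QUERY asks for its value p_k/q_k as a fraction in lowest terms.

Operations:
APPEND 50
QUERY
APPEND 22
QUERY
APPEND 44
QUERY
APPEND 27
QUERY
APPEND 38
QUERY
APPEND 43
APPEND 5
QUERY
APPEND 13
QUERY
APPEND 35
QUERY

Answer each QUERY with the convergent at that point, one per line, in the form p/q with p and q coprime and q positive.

50/1
1101/22
48494/969
1310439/26185
49845176/995999
10773110211/215266709
142195085750/2841321359
4987601111461/99661514274

APPEND 50: p_0 = 50·1 + 0 = 50, q_0 = 50·0 + 1 = 1 → 50/1
APPEND 22: p_1 = 22·50 + 1 = 1101, q_1 = 22·1 + 0 = 22 → 1101/22
APPEND 44: p_2 = 44·1101 + 50 = 48494, q_2 = 44·22 + 1 = 969 → 48494/969
APPEND 27: p_3 = 27·48494 + 1101 = 1310439, q_3 = 27·969 + 22 = 26185 → 1310439/26185
APPEND 38: p_4 = 38·1310439 + 48494 = 49845176, q_4 = 38·26185 + 969 = 995999 → 49845176/995999
APPEND 43: p_5 = 43·49845176 + 1310439 = 2144653007, q_5 = 43·995999 + 26185 = 42854142 → 2144653007/42854142
APPEND 5: p_6 = 5·2144653007 + 49845176 = 10773110211, q_6 = 5·42854142 + 995999 = 215266709 → 10773110211/215266709
APPEND 13: p_7 = 13·10773110211 + 2144653007 = 142195085750, q_7 = 13·215266709 + 42854142 = 2841321359 → 142195085750/2841321359
APPEND 35: p_8 = 35·142195085750 + 10773110211 = 4987601111461, q_8 = 35·2841321359 + 215266709 = 99661514274 → 4987601111461/99661514274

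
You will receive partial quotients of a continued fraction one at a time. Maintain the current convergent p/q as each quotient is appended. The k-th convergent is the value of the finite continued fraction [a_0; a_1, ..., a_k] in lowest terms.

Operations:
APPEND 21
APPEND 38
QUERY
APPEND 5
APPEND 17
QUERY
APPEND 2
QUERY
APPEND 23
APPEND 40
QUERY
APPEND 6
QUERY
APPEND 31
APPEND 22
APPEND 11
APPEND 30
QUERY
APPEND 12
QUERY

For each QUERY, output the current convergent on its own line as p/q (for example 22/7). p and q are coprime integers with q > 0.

APPEND 21: p_0 = 21·1 + 0 = 21, q_0 = 21·0 + 1 = 1 → 21/1
APPEND 38: p_1 = 38·21 + 1 = 799, q_1 = 38·1 + 0 = 38 → 799/38
APPEND 5: p_2 = 5·799 + 21 = 4016, q_2 = 5·38 + 1 = 191 → 4016/191
APPEND 17: p_3 = 17·4016 + 799 = 69071, q_3 = 17·191 + 38 = 3285 → 69071/3285
APPEND 2: p_4 = 2·69071 + 4016 = 142158, q_4 = 2·3285 + 191 = 6761 → 142158/6761
APPEND 23: p_5 = 23·142158 + 69071 = 3338705, q_5 = 23·6761 + 3285 = 158788 → 3338705/158788
APPEND 40: p_6 = 40·3338705 + 142158 = 133690358, q_6 = 40·158788 + 6761 = 6358281 → 133690358/6358281
APPEND 6: p_7 = 6·133690358 + 3338705 = 805480853, q_7 = 6·6358281 + 158788 = 38308474 → 805480853/38308474
APPEND 31: p_8 = 31·805480853 + 133690358 = 25103596801, q_8 = 31·38308474 + 6358281 = 1193920975 → 25103596801/1193920975
APPEND 22: p_9 = 22·25103596801 + 805480853 = 553084610475, q_9 = 22·1193920975 + 38308474 = 26304569924 → 553084610475/26304569924
APPEND 11: p_10 = 11·553084610475 + 25103596801 = 6109034312026, q_10 = 11·26304569924 + 1193920975 = 290544190139 → 6109034312026/290544190139
APPEND 30: p_11 = 30·6109034312026 + 553084610475 = 183824113971255, q_11 = 30·290544190139 + 26304569924 = 8742630274094 → 183824113971255/8742630274094
APPEND 12: p_12 = 12·183824113971255 + 6109034312026 = 2211998401967086, q_12 = 12·8742630274094 + 290544190139 = 105202107479267 → 2211998401967086/105202107479267

799/38
69071/3285
142158/6761
133690358/6358281
805480853/38308474
183824113971255/8742630274094
2211998401967086/105202107479267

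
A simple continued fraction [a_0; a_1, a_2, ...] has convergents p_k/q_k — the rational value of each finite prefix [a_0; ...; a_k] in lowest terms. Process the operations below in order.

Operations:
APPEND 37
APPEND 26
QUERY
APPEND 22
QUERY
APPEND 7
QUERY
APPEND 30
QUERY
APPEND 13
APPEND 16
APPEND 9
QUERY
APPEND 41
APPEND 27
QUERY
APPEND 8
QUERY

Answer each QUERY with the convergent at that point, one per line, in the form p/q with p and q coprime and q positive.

963/26
21223/573
149524/4037
4506943/121683
8557831022/231052967
9507574046093/256695088589
76412407784117/2063059376698

APPEND 37: p_0 = 37·1 + 0 = 37, q_0 = 37·0 + 1 = 1 → 37/1
APPEND 26: p_1 = 26·37 + 1 = 963, q_1 = 26·1 + 0 = 26 → 963/26
APPEND 22: p_2 = 22·963 + 37 = 21223, q_2 = 22·26 + 1 = 573 → 21223/573
APPEND 7: p_3 = 7·21223 + 963 = 149524, q_3 = 7·573 + 26 = 4037 → 149524/4037
APPEND 30: p_4 = 30·149524 + 21223 = 4506943, q_4 = 30·4037 + 573 = 121683 → 4506943/121683
APPEND 13: p_5 = 13·4506943 + 149524 = 58739783, q_5 = 13·121683 + 4037 = 1585916 → 58739783/1585916
APPEND 16: p_6 = 16·58739783 + 4506943 = 944343471, q_6 = 16·1585916 + 121683 = 25496339 → 944343471/25496339
APPEND 9: p_7 = 9·944343471 + 58739783 = 8557831022, q_7 = 9·25496339 + 1585916 = 231052967 → 8557831022/231052967
APPEND 41: p_8 = 41·8557831022 + 944343471 = 351815415373, q_8 = 41·231052967 + 25496339 = 9498667986 → 351815415373/9498667986
APPEND 27: p_9 = 27·351815415373 + 8557831022 = 9507574046093, q_9 = 27·9498667986 + 231052967 = 256695088589 → 9507574046093/256695088589
APPEND 8: p_10 = 8·9507574046093 + 351815415373 = 76412407784117, q_10 = 8·256695088589 + 9498667986 = 2063059376698 → 76412407784117/2063059376698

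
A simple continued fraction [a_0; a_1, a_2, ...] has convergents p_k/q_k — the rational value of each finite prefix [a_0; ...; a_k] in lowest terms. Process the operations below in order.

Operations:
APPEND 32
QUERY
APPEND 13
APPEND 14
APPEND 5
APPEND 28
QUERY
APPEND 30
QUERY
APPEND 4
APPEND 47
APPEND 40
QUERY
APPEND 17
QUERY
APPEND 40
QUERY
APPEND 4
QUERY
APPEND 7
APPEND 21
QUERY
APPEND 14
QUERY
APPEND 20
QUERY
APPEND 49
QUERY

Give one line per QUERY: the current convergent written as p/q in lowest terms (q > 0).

APPEND 32: p_0 = 32·1 + 0 = 32, q_0 = 32·0 + 1 = 1 → 32/1
APPEND 13: p_1 = 13·32 + 1 = 417, q_1 = 13·1 + 0 = 13 → 417/13
APPEND 14: p_2 = 14·417 + 32 = 5870, q_2 = 14·13 + 1 = 183 → 5870/183
APPEND 5: p_3 = 5·5870 + 417 = 29767, q_3 = 5·183 + 13 = 928 → 29767/928
APPEND 28: p_4 = 28·29767 + 5870 = 839346, q_4 = 28·928 + 183 = 26167 → 839346/26167
APPEND 30: p_5 = 30·839346 + 29767 = 25210147, q_5 = 30·26167 + 928 = 785938 → 25210147/785938
APPEND 4: p_6 = 4·25210147 + 839346 = 101679934, q_6 = 4·785938 + 26167 = 3169919 → 101679934/3169919
APPEND 47: p_7 = 47·101679934 + 25210147 = 4804167045, q_7 = 47·3169919 + 785938 = 149772131 → 4804167045/149772131
APPEND 40: p_8 = 40·4804167045 + 101679934 = 192268361734, q_8 = 40·149772131 + 3169919 = 5994055159 → 192268361734/5994055159
APPEND 17: p_9 = 17·192268361734 + 4804167045 = 3273366316523, q_9 = 17·5994055159 + 149772131 = 102048709834 → 3273366316523/102048709834
APPEND 40: p_10 = 40·3273366316523 + 192268361734 = 131126921022654, q_10 = 40·102048709834 + 5994055159 = 4087942448519 → 131126921022654/4087942448519
APPEND 4: p_11 = 4·131126921022654 + 3273366316523 = 527781050407139, q_11 = 4·4087942448519 + 102048709834 = 16453818503910 → 527781050407139/16453818503910
APPEND 7: p_12 = 7·527781050407139 + 131126921022654 = 3825594273872627, q_12 = 7·16453818503910 + 4087942448519 = 119264671975889 → 3825594273872627/119264671975889
APPEND 21: p_13 = 21·3825594273872627 + 527781050407139 = 80865260801732306, q_13 = 21·119264671975889 + 16453818503910 = 2521011929997579 → 80865260801732306/2521011929997579
APPEND 14: p_14 = 14·80865260801732306 + 3825594273872627 = 1135939245498124911, q_14 = 14·2521011929997579 + 119264671975889 = 35413431691941995 → 1135939245498124911/35413431691941995
APPEND 20: p_15 = 20·1135939245498124911 + 80865260801732306 = 22799650170764230526, q_15 = 20·35413431691941995 + 2521011929997579 = 710789645768837479 → 22799650170764230526/710789645768837479
APPEND 49: p_16 = 49·22799650170764230526 + 1135939245498124911 = 1118318797612945420685, q_16 = 49·710789645768837479 + 35413431691941995 = 34864106074364978466 → 1118318797612945420685/34864106074364978466

32/1
839346/26167
25210147/785938
192268361734/5994055159
3273366316523/102048709834
131126921022654/4087942448519
527781050407139/16453818503910
80865260801732306/2521011929997579
1135939245498124911/35413431691941995
22799650170764230526/710789645768837479
1118318797612945420685/34864106074364978466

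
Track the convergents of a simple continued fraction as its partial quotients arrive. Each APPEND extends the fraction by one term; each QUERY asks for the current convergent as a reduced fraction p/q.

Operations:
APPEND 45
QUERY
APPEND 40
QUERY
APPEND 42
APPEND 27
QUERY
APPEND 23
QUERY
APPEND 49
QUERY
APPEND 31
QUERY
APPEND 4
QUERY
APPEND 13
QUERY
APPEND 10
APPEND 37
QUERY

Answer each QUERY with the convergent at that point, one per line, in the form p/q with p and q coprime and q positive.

45/1
1801/40
2045350/45427
47118737/1046502
2310863463/51324025
71683886090/1592091277
289046407823/6419689133
3829287187789/85048050006
1431360263759170/31790355050147

APPEND 45: p_0 = 45·1 + 0 = 45, q_0 = 45·0 + 1 = 1 → 45/1
APPEND 40: p_1 = 40·45 + 1 = 1801, q_1 = 40·1 + 0 = 40 → 1801/40
APPEND 42: p_2 = 42·1801 + 45 = 75687, q_2 = 42·40 + 1 = 1681 → 75687/1681
APPEND 27: p_3 = 27·75687 + 1801 = 2045350, q_3 = 27·1681 + 40 = 45427 → 2045350/45427
APPEND 23: p_4 = 23·2045350 + 75687 = 47118737, q_4 = 23·45427 + 1681 = 1046502 → 47118737/1046502
APPEND 49: p_5 = 49·47118737 + 2045350 = 2310863463, q_5 = 49·1046502 + 45427 = 51324025 → 2310863463/51324025
APPEND 31: p_6 = 31·2310863463 + 47118737 = 71683886090, q_6 = 31·51324025 + 1046502 = 1592091277 → 71683886090/1592091277
APPEND 4: p_7 = 4·71683886090 + 2310863463 = 289046407823, q_7 = 4·1592091277 + 51324025 = 6419689133 → 289046407823/6419689133
APPEND 13: p_8 = 13·289046407823 + 71683886090 = 3829287187789, q_8 = 13·6419689133 + 1592091277 = 85048050006 → 3829287187789/85048050006
APPEND 10: p_9 = 10·3829287187789 + 289046407823 = 38581918285713, q_9 = 10·85048050006 + 6419689133 = 856900189193 → 38581918285713/856900189193
APPEND 37: p_10 = 37·38581918285713 + 3829287187789 = 1431360263759170, q_10 = 37·856900189193 + 85048050006 = 31790355050147 → 1431360263759170/31790355050147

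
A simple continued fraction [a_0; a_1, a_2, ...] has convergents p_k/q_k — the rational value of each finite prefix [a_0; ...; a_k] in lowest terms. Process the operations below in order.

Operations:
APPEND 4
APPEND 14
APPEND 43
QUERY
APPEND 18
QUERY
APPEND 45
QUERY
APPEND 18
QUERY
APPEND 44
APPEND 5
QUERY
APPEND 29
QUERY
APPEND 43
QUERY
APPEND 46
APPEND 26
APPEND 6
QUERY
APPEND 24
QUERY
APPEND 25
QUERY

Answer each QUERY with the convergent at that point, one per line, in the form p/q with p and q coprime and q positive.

2455/603
44247/10868
1993570/489663
35928507/8824802
7950167897/1952729557
232137716891/57017938104
9989871994210/2453724068029
72243240395701767/17744469379995940
1745801681854550944/428805855295723977
43717285286759475367/10737890851773095365

APPEND 4: p_0 = 4·1 + 0 = 4, q_0 = 4·0 + 1 = 1 → 4/1
APPEND 14: p_1 = 14·4 + 1 = 57, q_1 = 14·1 + 0 = 14 → 57/14
APPEND 43: p_2 = 43·57 + 4 = 2455, q_2 = 43·14 + 1 = 603 → 2455/603
APPEND 18: p_3 = 18·2455 + 57 = 44247, q_3 = 18·603 + 14 = 10868 → 44247/10868
APPEND 45: p_4 = 45·44247 + 2455 = 1993570, q_4 = 45·10868 + 603 = 489663 → 1993570/489663
APPEND 18: p_5 = 18·1993570 + 44247 = 35928507, q_5 = 18·489663 + 10868 = 8824802 → 35928507/8824802
APPEND 44: p_6 = 44·35928507 + 1993570 = 1582847878, q_6 = 44·8824802 + 489663 = 388780951 → 1582847878/388780951
APPEND 5: p_7 = 5·1582847878 + 35928507 = 7950167897, q_7 = 5·388780951 + 8824802 = 1952729557 → 7950167897/1952729557
APPEND 29: p_8 = 29·7950167897 + 1582847878 = 232137716891, q_8 = 29·1952729557 + 388780951 = 57017938104 → 232137716891/57017938104
APPEND 43: p_9 = 43·232137716891 + 7950167897 = 9989871994210, q_9 = 43·57017938104 + 1952729557 = 2453724068029 → 9989871994210/2453724068029
APPEND 46: p_10 = 46·9989871994210 + 232137716891 = 459766249450551, q_10 = 46·2453724068029 + 57017938104 = 112928325067438 → 459766249450551/112928325067438
APPEND 26: p_11 = 26·459766249450551 + 9989871994210 = 11963912357708536, q_11 = 26·112928325067438 + 2453724068029 = 2938590175821417 → 11963912357708536/2938590175821417
APPEND 6: p_12 = 6·11963912357708536 + 459766249450551 = 72243240395701767, q_12 = 6·2938590175821417 + 112928325067438 = 17744469379995940 → 72243240395701767/17744469379995940
APPEND 24: p_13 = 24·72243240395701767 + 11963912357708536 = 1745801681854550944, q_13 = 24·17744469379995940 + 2938590175821417 = 428805855295723977 → 1745801681854550944/428805855295723977
APPEND 25: p_14 = 25·1745801681854550944 + 72243240395701767 = 43717285286759475367, q_14 = 25·428805855295723977 + 17744469379995940 = 10737890851773095365 → 43717285286759475367/10737890851773095365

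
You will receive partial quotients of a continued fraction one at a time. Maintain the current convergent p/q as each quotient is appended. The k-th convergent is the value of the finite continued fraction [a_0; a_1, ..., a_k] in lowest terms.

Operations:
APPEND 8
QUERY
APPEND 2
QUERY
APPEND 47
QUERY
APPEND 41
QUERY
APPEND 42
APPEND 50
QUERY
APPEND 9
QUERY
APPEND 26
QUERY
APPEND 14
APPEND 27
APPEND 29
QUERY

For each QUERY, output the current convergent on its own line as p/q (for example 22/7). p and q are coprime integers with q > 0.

APPEND 8: p_0 = 8·1 + 0 = 8, q_0 = 8·0 + 1 = 1 → 8/1
APPEND 2: p_1 = 2·8 + 1 = 17, q_1 = 2·1 + 0 = 2 → 17/2
APPEND 47: p_2 = 47·17 + 8 = 807, q_2 = 47·2 + 1 = 95 → 807/95
APPEND 41: p_3 = 41·807 + 17 = 33104, q_3 = 41·95 + 2 = 3897 → 33104/3897
APPEND 42: p_4 = 42·33104 + 807 = 1391175, q_4 = 42·3897 + 95 = 163769 → 1391175/163769
APPEND 50: p_5 = 50·1391175 + 33104 = 69591854, q_5 = 50·163769 + 3897 = 8192347 → 69591854/8192347
APPEND 9: p_6 = 9·69591854 + 1391175 = 627717861, q_6 = 9·8192347 + 163769 = 73894892 → 627717861/73894892
APPEND 26: p_7 = 26·627717861 + 69591854 = 16390256240, q_7 = 26·73894892 + 8192347 = 1929459539 → 16390256240/1929459539
APPEND 14: p_8 = 14·16390256240 + 627717861 = 230091305221, q_8 = 14·1929459539 + 73894892 = 27086328438 → 230091305221/27086328438
APPEND 27: p_9 = 27·230091305221 + 16390256240 = 6228855497207, q_9 = 27·27086328438 + 1929459539 = 733260327365 → 6228855497207/733260327365
APPEND 29: p_10 = 29·6228855497207 + 230091305221 = 180866900724224, q_10 = 29·733260327365 + 27086328438 = 21291635822023 → 180866900724224/21291635822023

8/1
17/2
807/95
33104/3897
69591854/8192347
627717861/73894892
16390256240/1929459539
180866900724224/21291635822023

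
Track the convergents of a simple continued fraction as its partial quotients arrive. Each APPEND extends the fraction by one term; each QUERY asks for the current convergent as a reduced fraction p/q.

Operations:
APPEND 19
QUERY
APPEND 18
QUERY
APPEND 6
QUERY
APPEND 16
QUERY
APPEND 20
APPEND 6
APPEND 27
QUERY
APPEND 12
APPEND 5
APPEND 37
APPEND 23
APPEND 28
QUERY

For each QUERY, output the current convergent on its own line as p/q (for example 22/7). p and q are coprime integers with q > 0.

APPEND 19: p_0 = 19·1 + 0 = 19, q_0 = 19·0 + 1 = 1 → 19/1
APPEND 18: p_1 = 18·19 + 1 = 343, q_1 = 18·1 + 0 = 18 → 343/18
APPEND 6: p_2 = 6·343 + 19 = 2077, q_2 = 6·18 + 1 = 109 → 2077/109
APPEND 16: p_3 = 16·2077 + 343 = 33575, q_3 = 16·109 + 18 = 1762 → 33575/1762
APPEND 20: p_4 = 20·33575 + 2077 = 673577, q_4 = 20·1762 + 109 = 35349 → 673577/35349
APPEND 6: p_5 = 6·673577 + 33575 = 4075037, q_5 = 6·35349 + 1762 = 213856 → 4075037/213856
APPEND 27: p_6 = 27·4075037 + 673577 = 110699576, q_6 = 27·213856 + 35349 = 5809461 → 110699576/5809461
APPEND 12: p_7 = 12·110699576 + 4075037 = 1332469949, q_7 = 12·5809461 + 213856 = 69927388 → 1332469949/69927388
APPEND 5: p_8 = 5·1332469949 + 110699576 = 6773049321, q_8 = 5·69927388 + 5809461 = 355446401 → 6773049321/355446401
APPEND 37: p_9 = 37·6773049321 + 1332469949 = 251935294826, q_9 = 37·355446401 + 69927388 = 13221444225 → 251935294826/13221444225
APPEND 23: p_10 = 23·251935294826 + 6773049321 = 5801284830319, q_10 = 23·13221444225 + 355446401 = 304448663576 → 5801284830319/304448663576
APPEND 28: p_11 = 28·5801284830319 + 251935294826 = 162687910543758, q_11 = 28·304448663576 + 13221444225 = 8537784024353 → 162687910543758/8537784024353

19/1
343/18
2077/109
33575/1762
110699576/5809461
162687910543758/8537784024353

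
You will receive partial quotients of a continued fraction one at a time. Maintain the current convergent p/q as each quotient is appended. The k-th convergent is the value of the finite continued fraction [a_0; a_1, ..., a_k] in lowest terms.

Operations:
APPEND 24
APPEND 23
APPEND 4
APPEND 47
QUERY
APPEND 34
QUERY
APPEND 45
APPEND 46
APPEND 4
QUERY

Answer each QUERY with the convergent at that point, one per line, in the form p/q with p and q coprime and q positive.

APPEND 24: p_0 = 24·1 + 0 = 24, q_0 = 24·0 + 1 = 1 → 24/1
APPEND 23: p_1 = 23·24 + 1 = 553, q_1 = 23·1 + 0 = 23 → 553/23
APPEND 4: p_2 = 4·553 + 24 = 2236, q_2 = 4·23 + 1 = 93 → 2236/93
APPEND 47: p_3 = 47·2236 + 553 = 105645, q_3 = 47·93 + 23 = 4394 → 105645/4394
APPEND 34: p_4 = 34·105645 + 2236 = 3594166, q_4 = 34·4394 + 93 = 149489 → 3594166/149489
APPEND 45: p_5 = 45·3594166 + 105645 = 161843115, q_5 = 45·149489 + 4394 = 6731399 → 161843115/6731399
APPEND 46: p_6 = 46·161843115 + 3594166 = 7448377456, q_6 = 46·6731399 + 149489 = 309793843 → 7448377456/309793843
APPEND 4: p_7 = 4·7448377456 + 161843115 = 29955352939, q_7 = 4·309793843 + 6731399 = 1245906771 → 29955352939/1245906771

105645/4394
3594166/149489
29955352939/1245906771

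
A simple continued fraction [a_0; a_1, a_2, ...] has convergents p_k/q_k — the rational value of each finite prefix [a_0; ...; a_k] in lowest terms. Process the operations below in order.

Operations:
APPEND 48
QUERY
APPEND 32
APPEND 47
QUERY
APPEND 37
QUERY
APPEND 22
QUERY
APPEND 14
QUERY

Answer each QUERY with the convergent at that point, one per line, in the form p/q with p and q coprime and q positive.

APPEND 48: p_0 = 48·1 + 0 = 48, q_0 = 48·0 + 1 = 1 → 48/1
APPEND 32: p_1 = 32·48 + 1 = 1537, q_1 = 32·1 + 0 = 32 → 1537/32
APPEND 47: p_2 = 47·1537 + 48 = 72287, q_2 = 47·32 + 1 = 1505 → 72287/1505
APPEND 37: p_3 = 37·72287 + 1537 = 2676156, q_3 = 37·1505 + 32 = 55717 → 2676156/55717
APPEND 22: p_4 = 22·2676156 + 72287 = 58947719, q_4 = 22·55717 + 1505 = 1227279 → 58947719/1227279
APPEND 14: p_5 = 14·58947719 + 2676156 = 827944222, q_5 = 14·1227279 + 55717 = 17237623 → 827944222/17237623

48/1
72287/1505
2676156/55717
58947719/1227279
827944222/17237623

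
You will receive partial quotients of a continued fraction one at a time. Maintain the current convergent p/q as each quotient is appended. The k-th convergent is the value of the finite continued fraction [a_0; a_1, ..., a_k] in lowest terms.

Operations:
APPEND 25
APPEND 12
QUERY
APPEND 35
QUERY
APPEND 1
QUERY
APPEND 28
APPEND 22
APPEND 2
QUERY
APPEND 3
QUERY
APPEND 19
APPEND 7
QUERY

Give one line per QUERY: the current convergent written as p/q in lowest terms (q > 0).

APPEND 25: p_0 = 25·1 + 0 = 25, q_0 = 25·0 + 1 = 1 → 25/1
APPEND 12: p_1 = 12·25 + 1 = 301, q_1 = 12·1 + 0 = 12 → 301/12
APPEND 35: p_2 = 35·301 + 25 = 10560, q_2 = 35·12 + 1 = 421 → 10560/421
APPEND 1: p_3 = 1·10560 + 301 = 10861, q_3 = 1·421 + 12 = 433 → 10861/433
APPEND 28: p_4 = 28·10861 + 10560 = 314668, q_4 = 28·433 + 421 = 12545 → 314668/12545
APPEND 22: p_5 = 22·314668 + 10861 = 6933557, q_5 = 22·12545 + 433 = 276423 → 6933557/276423
APPEND 2: p_6 = 2·6933557 + 314668 = 14181782, q_6 = 2·276423 + 12545 = 565391 → 14181782/565391
APPEND 3: p_7 = 3·14181782 + 6933557 = 49478903, q_7 = 3·565391 + 276423 = 1972596 → 49478903/1972596
APPEND 19: p_8 = 19·49478903 + 14181782 = 954280939, q_8 = 19·1972596 + 565391 = 38044715 → 954280939/38044715
APPEND 7: p_9 = 7·954280939 + 49478903 = 6729445476, q_9 = 7·38044715 + 1972596 = 268285601 → 6729445476/268285601

301/12
10560/421
10861/433
14181782/565391
49478903/1972596
6729445476/268285601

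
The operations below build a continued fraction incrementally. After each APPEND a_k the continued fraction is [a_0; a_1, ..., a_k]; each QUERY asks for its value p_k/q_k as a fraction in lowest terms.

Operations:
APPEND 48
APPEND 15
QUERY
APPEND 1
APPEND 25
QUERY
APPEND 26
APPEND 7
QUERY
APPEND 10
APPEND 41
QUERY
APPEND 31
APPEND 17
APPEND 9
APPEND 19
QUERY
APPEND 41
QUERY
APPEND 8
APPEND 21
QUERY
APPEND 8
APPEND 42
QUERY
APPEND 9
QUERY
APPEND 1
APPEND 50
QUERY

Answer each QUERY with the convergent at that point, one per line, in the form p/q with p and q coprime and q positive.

721/15
19946/415
3655501/76057
1523704876/31702473
139383354076405/2900034704133
5722011107008263/119053174589716
969946927520000952/20180887234448797
328800564407066306202/6841082666128962751
2967010570555966905943/61732146418467676996
167757567318707627513193/3490393600648299664346

APPEND 48: p_0 = 48·1 + 0 = 48, q_0 = 48·0 + 1 = 1 → 48/1
APPEND 15: p_1 = 15·48 + 1 = 721, q_1 = 15·1 + 0 = 15 → 721/15
APPEND 1: p_2 = 1·721 + 48 = 769, q_2 = 1·15 + 1 = 16 → 769/16
APPEND 25: p_3 = 25·769 + 721 = 19946, q_3 = 25·16 + 15 = 415 → 19946/415
APPEND 26: p_4 = 26·19946 + 769 = 519365, q_4 = 26·415 + 16 = 10806 → 519365/10806
APPEND 7: p_5 = 7·519365 + 19946 = 3655501, q_5 = 7·10806 + 415 = 76057 → 3655501/76057
APPEND 10: p_6 = 10·3655501 + 519365 = 37074375, q_6 = 10·76057 + 10806 = 771376 → 37074375/771376
APPEND 41: p_7 = 41·37074375 + 3655501 = 1523704876, q_7 = 41·771376 + 76057 = 31702473 → 1523704876/31702473
APPEND 31: p_8 = 31·1523704876 + 37074375 = 47271925531, q_8 = 31·31702473 + 771376 = 983548039 → 47271925531/983548039
APPEND 17: p_9 = 17·47271925531 + 1523704876 = 805146438903, q_9 = 17·983548039 + 31702473 = 16752019136 → 805146438903/16752019136
APPEND 9: p_10 = 9·805146438903 + 47271925531 = 7293589875658, q_10 = 9·16752019136 + 983548039 = 151751720263 → 7293589875658/151751720263
APPEND 19: p_11 = 19·7293589875658 + 805146438903 = 139383354076405, q_11 = 19·151751720263 + 16752019136 = 2900034704133 → 139383354076405/2900034704133
APPEND 41: p_12 = 41·139383354076405 + 7293589875658 = 5722011107008263, q_12 = 41·2900034704133 + 151751720263 = 119053174589716 → 5722011107008263/119053174589716
APPEND 8: p_13 = 8·5722011107008263 + 139383354076405 = 45915472210142509, q_13 = 8·119053174589716 + 2900034704133 = 955325431421861 → 45915472210142509/955325431421861
APPEND 21: p_14 = 21·45915472210142509 + 5722011107008263 = 969946927520000952, q_14 = 21·955325431421861 + 119053174589716 = 20180887234448797 → 969946927520000952/20180887234448797
APPEND 8: p_15 = 8·969946927520000952 + 45915472210142509 = 7805490892370150125, q_15 = 8·20180887234448797 + 955325431421861 = 162402423307012237 → 7805490892370150125/162402423307012237
APPEND 42: p_16 = 42·7805490892370150125 + 969946927520000952 = 328800564407066306202, q_16 = 42·162402423307012237 + 20180887234448797 = 6841082666128962751 → 328800564407066306202/6841082666128962751
APPEND 9: p_17 = 9·328800564407066306202 + 7805490892370150125 = 2967010570555966905943, q_17 = 9·6841082666128962751 + 162402423307012237 = 61732146418467676996 → 2967010570555966905943/61732146418467676996
APPEND 1: p_18 = 1·2967010570555966905943 + 328800564407066306202 = 3295811134963033212145, q_18 = 1·61732146418467676996 + 6841082666128962751 = 68573229084596639747 → 3295811134963033212145/68573229084596639747
APPEND 50: p_19 = 50·3295811134963033212145 + 2967010570555966905943 = 167757567318707627513193, q_19 = 50·68573229084596639747 + 61732146418467676996 = 3490393600648299664346 → 167757567318707627513193/3490393600648299664346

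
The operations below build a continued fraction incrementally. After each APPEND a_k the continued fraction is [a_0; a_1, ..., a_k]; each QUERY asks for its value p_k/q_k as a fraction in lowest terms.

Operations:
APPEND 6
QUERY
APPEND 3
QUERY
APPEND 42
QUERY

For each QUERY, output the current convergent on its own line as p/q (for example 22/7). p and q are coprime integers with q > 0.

6/1
19/3
804/127

APPEND 6: p_0 = 6·1 + 0 = 6, q_0 = 6·0 + 1 = 1 → 6/1
APPEND 3: p_1 = 3·6 + 1 = 19, q_1 = 3·1 + 0 = 3 → 19/3
APPEND 42: p_2 = 42·19 + 6 = 804, q_2 = 42·3 + 1 = 127 → 804/127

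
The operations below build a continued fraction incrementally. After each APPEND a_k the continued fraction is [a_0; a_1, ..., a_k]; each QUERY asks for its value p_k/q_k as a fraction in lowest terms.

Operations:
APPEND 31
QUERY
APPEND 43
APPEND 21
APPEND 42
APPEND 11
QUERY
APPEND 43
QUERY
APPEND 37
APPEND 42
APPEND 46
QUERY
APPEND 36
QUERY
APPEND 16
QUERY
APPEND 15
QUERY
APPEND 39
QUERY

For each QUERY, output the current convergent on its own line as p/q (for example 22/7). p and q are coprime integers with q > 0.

31/1
12999509/419025
560158111/18056086
40113963580834/1293029882087
1444974280752007/46577170567912
23159702455612946/746527758968679
348840511114946197/11244493555098097
13627939635938514629/439281776407794462

APPEND 31: p_0 = 31·1 + 0 = 31, q_0 = 31·0 + 1 = 1 → 31/1
APPEND 43: p_1 = 43·31 + 1 = 1334, q_1 = 43·1 + 0 = 43 → 1334/43
APPEND 21: p_2 = 21·1334 + 31 = 28045, q_2 = 21·43 + 1 = 904 → 28045/904
APPEND 42: p_3 = 42·28045 + 1334 = 1179224, q_3 = 42·904 + 43 = 38011 → 1179224/38011
APPEND 11: p_4 = 11·1179224 + 28045 = 12999509, q_4 = 11·38011 + 904 = 419025 → 12999509/419025
APPEND 43: p_5 = 43·12999509 + 1179224 = 560158111, q_5 = 43·419025 + 38011 = 18056086 → 560158111/18056086
APPEND 37: p_6 = 37·560158111 + 12999509 = 20738849616, q_6 = 37·18056086 + 419025 = 668494207 → 20738849616/668494207
APPEND 42: p_7 = 42·20738849616 + 560158111 = 871591841983, q_7 = 42·668494207 + 18056086 = 28094812780 → 871591841983/28094812780
APPEND 46: p_8 = 46·871591841983 + 20738849616 = 40113963580834, q_8 = 46·28094812780 + 668494207 = 1293029882087 → 40113963580834/1293029882087
APPEND 36: p_9 = 36·40113963580834 + 871591841983 = 1444974280752007, q_9 = 36·1293029882087 + 28094812780 = 46577170567912 → 1444974280752007/46577170567912
APPEND 16: p_10 = 16·1444974280752007 + 40113963580834 = 23159702455612946, q_10 = 16·46577170567912 + 1293029882087 = 746527758968679 → 23159702455612946/746527758968679
APPEND 15: p_11 = 15·23159702455612946 + 1444974280752007 = 348840511114946197, q_11 = 15·746527758968679 + 46577170567912 = 11244493555098097 → 348840511114946197/11244493555098097
APPEND 39: p_12 = 39·348840511114946197 + 23159702455612946 = 13627939635938514629, q_12 = 39·11244493555098097 + 746527758968679 = 439281776407794462 → 13627939635938514629/439281776407794462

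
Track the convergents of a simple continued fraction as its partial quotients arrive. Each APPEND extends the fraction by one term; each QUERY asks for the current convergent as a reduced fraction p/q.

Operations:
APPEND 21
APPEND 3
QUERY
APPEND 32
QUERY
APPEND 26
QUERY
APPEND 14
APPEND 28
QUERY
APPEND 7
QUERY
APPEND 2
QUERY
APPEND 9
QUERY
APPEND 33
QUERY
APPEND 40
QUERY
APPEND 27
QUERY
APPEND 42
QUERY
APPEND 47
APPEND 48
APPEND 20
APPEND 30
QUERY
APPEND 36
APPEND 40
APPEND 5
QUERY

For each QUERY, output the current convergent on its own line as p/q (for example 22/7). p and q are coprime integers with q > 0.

APPEND 21: p_0 = 21·1 + 0 = 21, q_0 = 21·0 + 1 = 1 → 21/1
APPEND 3: p_1 = 3·21 + 1 = 64, q_1 = 3·1 + 0 = 3 → 64/3
APPEND 32: p_2 = 32·64 + 21 = 2069, q_2 = 32·3 + 1 = 97 → 2069/97
APPEND 26: p_3 = 26·2069 + 64 = 53858, q_3 = 26·97 + 3 = 2525 → 53858/2525
APPEND 14: p_4 = 14·53858 + 2069 = 756081, q_4 = 14·2525 + 97 = 35447 → 756081/35447
APPEND 28: p_5 = 28·756081 + 53858 = 21224126, q_5 = 28·35447 + 2525 = 995041 → 21224126/995041
APPEND 7: p_6 = 7·21224126 + 756081 = 149324963, q_6 = 7·995041 + 35447 = 7000734 → 149324963/7000734
APPEND 2: p_7 = 2·149324963 + 21224126 = 319874052, q_7 = 2·7000734 + 995041 = 14996509 → 319874052/14996509
APPEND 9: p_8 = 9·319874052 + 149324963 = 3028191431, q_8 = 9·14996509 + 7000734 = 141969315 → 3028191431/141969315
APPEND 33: p_9 = 33·3028191431 + 319874052 = 100250191275, q_9 = 33·141969315 + 14996509 = 4699983904 → 100250191275/4699983904
APPEND 40: p_10 = 40·100250191275 + 3028191431 = 4013035842431, q_10 = 40·4699983904 + 141969315 = 188141325475 → 4013035842431/188141325475
APPEND 27: p_11 = 27·4013035842431 + 100250191275 = 108452217936912, q_11 = 27·188141325475 + 4699983904 = 5084515771729 → 108452217936912/5084515771729
APPEND 42: p_12 = 42·108452217936912 + 4013035842431 = 4559006189192735, q_12 = 42·5084515771729 + 188141325475 = 213737803738093 → 4559006189192735/213737803738093
APPEND 47: p_13 = 47·4559006189192735 + 108452217936912 = 214381743109995457, q_13 = 47·213737803738093 + 5084515771729 = 10050761291462100 → 214381743109995457/10050761291462100
APPEND 48: p_14 = 48·214381743109995457 + 4559006189192735 = 10294882675468974671, q_14 = 48·10050761291462100 + 213737803738093 = 482650279793918893 → 10294882675468974671/482650279793918893
APPEND 20: p_15 = 20·10294882675468974671 + 214381743109995457 = 206112035252489488877, q_15 = 20·482650279793918893 + 10050761291462100 = 9663056357169839960 → 206112035252489488877/9663056357169839960
APPEND 30: p_16 = 30·206112035252489488877 + 10294882675468974671 = 6193655940250153640981, q_16 = 30·9663056357169839960 + 482650279793918893 = 290374340994889117693 → 6193655940250153640981/290374340994889117693
APPEND 36: p_17 = 36·6193655940250153640981 + 206112035252489488877 = 223177725884258020564193, q_17 = 36·290374340994889117693 + 9663056357169839960 = 10463139332173178076908 → 223177725884258020564193/10463139332173178076908
APPEND 40: p_18 = 40·223177725884258020564193 + 6193655940250153640981 = 8933302691310570976208701, q_18 = 40·10463139332173178076908 + 290374340994889117693 = 418815947627922012194013 → 8933302691310570976208701/418815947627922012194013
APPEND 5: p_19 = 5·8933302691310570976208701 + 223177725884258020564193 = 44889691182437112901607698, q_19 = 5·418815947627922012194013 + 10463139332173178076908 = 2104542877471783239046973 → 44889691182437112901607698/2104542877471783239046973

64/3
2069/97
53858/2525
21224126/995041
149324963/7000734
319874052/14996509
3028191431/141969315
100250191275/4699983904
4013035842431/188141325475
108452217936912/5084515771729
4559006189192735/213737803738093
6193655940250153640981/290374340994889117693
44889691182437112901607698/2104542877471783239046973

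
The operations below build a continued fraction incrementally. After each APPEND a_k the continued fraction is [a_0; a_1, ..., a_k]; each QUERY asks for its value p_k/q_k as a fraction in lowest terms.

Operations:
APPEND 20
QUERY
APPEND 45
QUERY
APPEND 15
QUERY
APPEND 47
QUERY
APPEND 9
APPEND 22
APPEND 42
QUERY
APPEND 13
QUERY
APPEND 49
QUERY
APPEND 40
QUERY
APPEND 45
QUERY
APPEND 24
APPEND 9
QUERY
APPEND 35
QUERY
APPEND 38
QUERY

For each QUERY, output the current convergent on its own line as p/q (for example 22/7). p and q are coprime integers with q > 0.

APPEND 20: p_0 = 20·1 + 0 = 20, q_0 = 20·0 + 1 = 1 → 20/1
APPEND 45: p_1 = 45·20 + 1 = 901, q_1 = 45·1 + 0 = 45 → 901/45
APPEND 15: p_2 = 15·901 + 20 = 13535, q_2 = 15·45 + 1 = 676 → 13535/676
APPEND 47: p_3 = 47·13535 + 901 = 637046, q_3 = 47·676 + 45 = 31817 → 637046/31817
APPEND 9: p_4 = 9·637046 + 13535 = 5746949, q_4 = 9·31817 + 676 = 287029 → 5746949/287029
APPEND 22: p_5 = 22·5746949 + 637046 = 127069924, q_5 = 22·287029 + 31817 = 6346455 → 127069924/6346455
APPEND 42: p_6 = 42·127069924 + 5746949 = 5342683757, q_6 = 42·6346455 + 287029 = 266838139 → 5342683757/266838139
APPEND 13: p_7 = 13·5342683757 + 127069924 = 69581958765, q_7 = 13·266838139 + 6346455 = 3475242262 → 69581958765/3475242262
APPEND 49: p_8 = 49·69581958765 + 5342683757 = 3414858663242, q_8 = 49·3475242262 + 266838139 = 170553708977 → 3414858663242/170553708977
APPEND 40: p_9 = 40·3414858663242 + 69581958765 = 136663928488445, q_9 = 40·170553708977 + 3475242262 = 6825623601342 → 136663928488445/6825623601342
APPEND 45: p_10 = 45·136663928488445 + 3414858663242 = 6153291640643267, q_10 = 45·6825623601342 + 170553708977 = 307323615769367 → 6153291640643267/307323615769367
APPEND 24: p_11 = 24·6153291640643267 + 136663928488445 = 147815663303926853, q_11 = 24·307323615769367 + 6825623601342 = 7382592402066150 → 147815663303926853/7382592402066150
APPEND 9: p_12 = 9·147815663303926853 + 6153291640643267 = 1336494261375984944, q_12 = 9·7382592402066150 + 307323615769367 = 66750655234364717 → 1336494261375984944/66750655234364717
APPEND 35: p_13 = 35·1336494261375984944 + 147815663303926853 = 46925114811463399893, q_13 = 35·66750655234364717 + 7382592402066150 = 2343655525604831245 → 46925114811463399893/2343655525604831245
APPEND 38: p_14 = 38·46925114811463399893 + 1336494261375984944 = 1784490857096985180878, q_14 = 38·2343655525604831245 + 66750655234364717 = 89125660628217952027 → 1784490857096985180878/89125660628217952027

20/1
901/45
13535/676
637046/31817
5342683757/266838139
69581958765/3475242262
3414858663242/170553708977
136663928488445/6825623601342
6153291640643267/307323615769367
1336494261375984944/66750655234364717
46925114811463399893/2343655525604831245
1784490857096985180878/89125660628217952027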